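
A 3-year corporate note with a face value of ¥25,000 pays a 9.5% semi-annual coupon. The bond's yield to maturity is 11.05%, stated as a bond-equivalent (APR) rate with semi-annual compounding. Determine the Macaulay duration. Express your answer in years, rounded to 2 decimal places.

Periodic yield y = 0.05525. Discount each cash flow and weight by its period:
  t   CF        PV=CF/(1+0.05525)^t    t·PV
  1     1,187.50     1,125.3258     1,125.3258
  2     1,187.50     1,066.4068     2,132.8136
  3     1,187.50     1,010.5726     3,031.7179
  4     1,187.50       957.6618     3,830.6473
  5     1,187.50       907.5213     4,537.6064
  6    26,187.50    18,965.3943   113,792.3655
  Σ                 24,032.8825   128,450.4764
Price P = Σ PV = 24,032.8825.
Macaulay duration = Σ(t·PV) / P = 128,450.4764 / 24,032.8825 = 5.34478 half-year periods.
In years: 5.34478 / 2 = 2.67239 years.

2.67 years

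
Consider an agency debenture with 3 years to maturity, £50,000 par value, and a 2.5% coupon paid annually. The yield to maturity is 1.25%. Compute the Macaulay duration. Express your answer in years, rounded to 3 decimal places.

2.929 years

Periodic yield y = 0.0125. Discount each cash flow and weight by its year:
  t   CF        PV=CF/(1+0.0125)^t    t·PV
  1     1,250.00     1,234.5679     1,234.5679
  2     1,250.00     1,219.3263     2,438.6526
  3    51,250.00    49,375.1893   148,125.5680
  Σ                 51,829.0836   151,798.7886
Price P = Σ PV = 51,829.0836.
Macaulay duration = Σ(t·PV) / P = 151,798.7886 / 51,829.0836 = 2.92883 years.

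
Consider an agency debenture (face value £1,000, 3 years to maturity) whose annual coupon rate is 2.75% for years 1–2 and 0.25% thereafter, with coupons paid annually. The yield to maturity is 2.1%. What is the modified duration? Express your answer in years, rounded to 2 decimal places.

Periodic yield y = 0.021. First find Macaulay duration:
  t   CF        PV=CF/(1+0.021)^t    t·PV
  1        27.50        26.9344        26.9344
  2        27.50        26.3804        52.7608
  3     1,002.50       941.9051     2,825.7153
  Σ                    995.2199     2,905.4105
P = 995.2199; Macaulay duration = 2,905.4105 / 995.2199 = 2.91937 years.
Modified duration = D_Mac / (1 + y) = 2.91937 / 1.021 = 2.85932 years.

2.86 years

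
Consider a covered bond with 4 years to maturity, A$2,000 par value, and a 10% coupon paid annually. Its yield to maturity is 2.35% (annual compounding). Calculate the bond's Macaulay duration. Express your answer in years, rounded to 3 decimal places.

Periodic yield y = 0.0235. Discount each cash flow and weight by its year:
  t   CF        PV=CF/(1+0.0235)^t    t·PV
  1       200.00       195.4079       195.4079
  2       200.00       190.9213       381.8425
  3       200.00       186.5376       559.6129
  4     2,200.00     2,004.8011     8,019.2044
  Σ                  2,577.6679     9,156.0677
Price P = Σ PV = 2,577.6679.
Macaulay duration = Σ(t·PV) / P = 9,156.0677 / 2,577.6679 = 3.55207 years.

3.552 years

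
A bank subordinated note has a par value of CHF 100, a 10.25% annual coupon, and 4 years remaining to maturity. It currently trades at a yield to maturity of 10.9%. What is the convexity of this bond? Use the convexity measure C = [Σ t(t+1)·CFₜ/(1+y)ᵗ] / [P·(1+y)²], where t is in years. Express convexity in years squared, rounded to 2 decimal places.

With y = 0.109:
  t   CF        PV=CF/(1+0.109)^t    t·PV        t(t+1)·PV
  1        10.25         9.2426         9.2426          18.4851
  2        10.25         8.3341        16.6683          50.0048
  3        10.25         7.5150        22.5450          90.1801
  4       110.25        72.8874       291.5496       1,457.7478
  Σ                     97.9791       340.0054       1,616.4179
P = 97.9791.
Convexity = Σ t(t+1)·PV / [P·(1+y)²] = 1,616.4179 / (97.9791 × 1.229881) = 13.41396.

13.41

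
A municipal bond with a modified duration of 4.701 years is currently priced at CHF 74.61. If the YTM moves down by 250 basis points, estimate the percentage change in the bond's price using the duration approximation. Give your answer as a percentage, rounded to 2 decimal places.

Duration approximation: ΔP/P ≈ -D_mod · Δy = -4.701 × (-0.025) = +0.117525.
As a percentage: +11.7525%.

+11.75%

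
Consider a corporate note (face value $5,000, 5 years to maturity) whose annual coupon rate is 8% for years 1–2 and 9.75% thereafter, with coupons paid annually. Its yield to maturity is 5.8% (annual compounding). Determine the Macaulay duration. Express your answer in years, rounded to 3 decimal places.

4.331 years

Periodic yield y = 0.058. Discount each cash flow and weight by its year:
  t   CF        PV=CF/(1+0.058)^t    t·PV
  1       400.00       378.0718       378.0718
  2       400.00       357.3458       714.6916
  3       487.50       411.6400     1,234.9201
  4       487.50       389.0738     1,556.2951
  5     5,487.50     4,139.4839    20,697.4194
  Σ                  5,675.6153    24,581.3979
Price P = Σ PV = 5,675.6153.
Macaulay duration = Σ(t·PV) / P = 24,581.3979 / 5,675.6153 = 4.33105 years.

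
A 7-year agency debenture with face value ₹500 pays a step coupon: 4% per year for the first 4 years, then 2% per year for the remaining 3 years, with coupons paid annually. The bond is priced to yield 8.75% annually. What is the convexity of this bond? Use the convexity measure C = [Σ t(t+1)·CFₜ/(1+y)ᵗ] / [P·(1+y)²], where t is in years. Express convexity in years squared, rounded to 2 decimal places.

With y = 0.0875:
  t   CF        PV=CF/(1+0.0875)^t    t·PV        t(t+1)·PV
  1        20.00        18.3908        18.3908          36.7816
  2        20.00        16.9111        33.8222         101.4665
  3        20.00        15.5504        46.6513         186.6051
  4        20.00        14.2992        57.1970         285.9848
  5        10.00         6.5744        32.8718         197.2309
  6        10.00         6.0454        36.2723         253.9064
  7       510.00       283.5080     1,984.5560      15,876.4479
  Σ                    361.2793     2,209.7614      16,938.4232
P = 361.2793.
Convexity = Σ t(t+1)·PV / [P·(1+y)²] = 16,938.4232 / (361.2793 × 1.182656) = 39.64344.

39.64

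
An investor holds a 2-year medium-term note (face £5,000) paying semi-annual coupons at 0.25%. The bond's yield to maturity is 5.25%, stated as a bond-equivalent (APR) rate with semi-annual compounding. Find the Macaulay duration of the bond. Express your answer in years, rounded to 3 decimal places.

1.996 years

Periodic yield y = 0.02625. Discount each cash flow and weight by its period:
  t   CF        PV=CF/(1+0.02625)^t    t·PV
  1         6.25         6.0901         6.0901
  2         6.25         5.9344        11.8687
  3         6.25         5.7826        17.3477
  4     5,006.25     4,513.3587    18,053.4349
  Σ                  4,531.1658    18,088.7414
Price P = Σ PV = 4,531.1658.
Macaulay duration = Σ(t·PV) / P = 18,088.7414 / 4,531.1658 = 3.99207 half-year periods.
In years: 3.99207 / 2 = 1.99604 years.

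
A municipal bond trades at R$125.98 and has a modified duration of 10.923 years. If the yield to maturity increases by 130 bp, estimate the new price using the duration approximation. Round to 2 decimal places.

Duration approximation: ΔP/P ≈ -D_mod · Δy = -10.923 × (+0.013) = -0.141999.
New price ≈ 125.98 × (1 - 0.141999) = 108.09096598.

R$108.09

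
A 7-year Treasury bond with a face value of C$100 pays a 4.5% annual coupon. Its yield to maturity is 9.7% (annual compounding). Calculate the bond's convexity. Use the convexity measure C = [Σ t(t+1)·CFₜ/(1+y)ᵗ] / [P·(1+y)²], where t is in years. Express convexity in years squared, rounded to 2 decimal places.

With y = 0.097:
  t   CF        PV=CF/(1+0.097)^t    t·PV        t(t+1)·PV
  1         4.50         4.1021         4.1021           8.2042
  2         4.50         3.7394         7.4788          22.4363
  3         4.50         3.4087        10.2262          40.9048
  4         4.50         3.1073        12.4293          62.1464
  5         4.50         2.8326        14.1628          84.9769
  6         4.50         2.5821        15.4926         108.4481
  7       104.50        54.6600       382.6202       3,060.9619
  Σ                     74.4322       446.5120       3,388.0785
P = 74.4322.
Convexity = Σ t(t+1)·PV / [P·(1+y)²] = 3,388.0785 / (74.4322 × 1.203409) = 37.82503.

37.83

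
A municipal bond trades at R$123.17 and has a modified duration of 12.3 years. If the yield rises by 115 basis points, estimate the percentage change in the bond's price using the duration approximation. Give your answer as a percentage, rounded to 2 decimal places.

-14.15%

Duration approximation: ΔP/P ≈ -D_mod · Δy = -12.3 × (+0.0115) = -0.141450.
As a percentage: -14.1450%.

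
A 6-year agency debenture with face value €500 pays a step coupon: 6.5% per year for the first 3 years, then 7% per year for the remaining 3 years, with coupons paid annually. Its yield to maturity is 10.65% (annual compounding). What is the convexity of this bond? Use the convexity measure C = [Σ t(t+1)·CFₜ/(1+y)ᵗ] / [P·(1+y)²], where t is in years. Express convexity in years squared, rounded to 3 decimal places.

27.200

With y = 0.1065:
  t   CF        PV=CF/(1+0.1065)^t    t·PV        t(t+1)·PV
  1        32.50        29.3719        29.3719          58.7438
  2        32.50        26.5449        53.0897         159.2692
  3        32.50        23.9899        71.9698         287.8792
  4        35.00        23.3487        93.3947         466.9736
  5        35.00        21.1014       105.5069         633.0415
  6       535.00       291.5045     1,749.0270      12,243.1893
  Σ                    415.8613     2,102.3601      13,849.0967
P = 415.8613.
Convexity = Σ t(t+1)·PV / [P·(1+y)²] = 13,849.0967 / (415.8613 × 1.224342) = 27.20008.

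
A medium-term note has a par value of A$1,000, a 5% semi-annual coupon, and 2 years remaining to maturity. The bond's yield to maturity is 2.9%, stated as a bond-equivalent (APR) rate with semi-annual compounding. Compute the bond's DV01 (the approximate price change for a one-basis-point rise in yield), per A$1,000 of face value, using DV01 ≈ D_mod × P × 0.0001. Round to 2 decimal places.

Periodic yield y = 0.0145.
  t   CF        PV=CF/(1+0.0145)^t    t·PV
  1        25.00        24.6427        24.6427
  2        25.00        24.2905        48.5809
  3        25.00        23.9433        71.8299
  4     1,025.00       967.6441     3,870.5765
  Σ                  1,040.5206     4,015.6300
P = 1,040.5206; D_Mac = 3.85925 half-year periods = 1.92963 yrs; D_mod = 1.90205 yrs.
DV01 ≈ 1.90205 × 1,040.5206 × 0.0001 = 0.197912.

A$0.20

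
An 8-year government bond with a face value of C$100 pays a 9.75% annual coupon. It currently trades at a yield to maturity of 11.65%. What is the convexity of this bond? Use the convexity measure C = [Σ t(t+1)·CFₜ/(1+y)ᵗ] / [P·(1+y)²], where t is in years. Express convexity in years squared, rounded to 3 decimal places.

37.064

With y = 0.1165:
  t   CF        PV=CF/(1+0.1165)^t    t·PV        t(t+1)·PV
  1         9.75         8.7326         8.7326          17.4653
  2         9.75         7.8214        15.6429          46.9287
  3         9.75         7.0053        21.0160          84.0639
  4         9.75         6.2744        25.0975         125.4873
  5         9.75         5.6197        28.0984         168.5902
  6         9.75         5.0333        30.1998         211.3983
  7         9.75         4.5081        31.5567         252.4536
  8       109.75        45.4501       363.6007       3,272.4062
  Σ                     90.4449       523.9445       4,178.7935
P = 90.4449.
Convexity = Σ t(t+1)·PV / [P·(1+y)²] = 4,178.7935 / (90.4449 × 1.246572) = 37.06374.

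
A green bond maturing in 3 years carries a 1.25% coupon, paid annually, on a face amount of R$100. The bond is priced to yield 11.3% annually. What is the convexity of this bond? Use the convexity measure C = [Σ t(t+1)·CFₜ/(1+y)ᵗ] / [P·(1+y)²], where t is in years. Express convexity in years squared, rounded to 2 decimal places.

With y = 0.113:
  t   CF        PV=CF/(1+0.113)^t    t·PV        t(t+1)·PV
  1         1.25         1.1231         1.1231           2.2462
  2         1.25         1.0091         2.0181           6.0544
  3       101.25        73.4361       220.3083         881.2331
  Σ                     75.5682       223.4495         889.5336
P = 75.5682.
Convexity = Σ t(t+1)·PV / [P·(1+y)²] = 889.5336 / (75.5682 × 1.238769) = 9.50239.

9.50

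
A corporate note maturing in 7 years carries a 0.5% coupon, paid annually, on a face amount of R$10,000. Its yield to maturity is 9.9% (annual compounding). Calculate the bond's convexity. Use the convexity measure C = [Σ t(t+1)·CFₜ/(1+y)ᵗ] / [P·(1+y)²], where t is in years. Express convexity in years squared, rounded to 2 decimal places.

With y = 0.099:
  t   CF        PV=CF/(1+0.099)^t    t·PV        t(t+1)·PV
  1        50.00        45.4959        45.4959          90.9918
  2        50.00        41.3975        82.7951         248.3853
  3        50.00        37.6684       113.0051         452.0205
  4        50.00        34.2751       137.1006         685.5028
  5        50.00        31.1876       155.9379         935.6271
  6        50.00        28.3781       170.2688       1,191.8817
  7    10,050.00     5,190.1775    36,331.2428     290,649.9428
  Σ                  5,408.5802    37,035.8462     294,254.3520
P = 5,408.5802.
Convexity = Σ t(t+1)·PV / [P·(1+y)²] = 294,254.3520 / (5,408.5802 × 1.207801) = 45.04476.

45.04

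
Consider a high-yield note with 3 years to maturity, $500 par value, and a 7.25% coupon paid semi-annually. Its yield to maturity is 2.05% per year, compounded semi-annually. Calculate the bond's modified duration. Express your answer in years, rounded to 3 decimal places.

Periodic yield y = 0.01025. First find Macaulay duration:
  t   CF        PV=CF/(1+0.01025)^t    t·PV
  1       18.125        17.9411        17.9411
  2       18.125        17.7591        35.5181
  3       18.125        17.5789        52.7367
  4       18.125        17.4005        69.6021
  5       18.125        17.2240        86.1199
  6      518.125       487.3729     2,924.2375
  Σ                    575.2765     3,186.1555
P = 575.2765; Macaulay duration = 3,186.1555 / 575.2765 = 5.53848 half-year periods = 2.76924 years.
Modified duration = D_Mac / (1 + y) = 2.76924 / 1.01025 = 2.74114 years.

2.741 years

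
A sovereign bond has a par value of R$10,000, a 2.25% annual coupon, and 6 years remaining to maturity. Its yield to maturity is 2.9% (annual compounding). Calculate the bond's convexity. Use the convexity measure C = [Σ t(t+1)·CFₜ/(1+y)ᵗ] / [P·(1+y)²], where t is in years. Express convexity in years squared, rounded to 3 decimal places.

36.793

With y = 0.029:
  t   CF        PV=CF/(1+0.029)^t    t·PV        t(t+1)·PV
  1       225.00       218.6589       218.6589         437.3178
  2       225.00       212.4965       424.9930       1,274.9790
  3       225.00       206.5078       619.5233       2,478.0932
  4       225.00       200.6878       802.7513       4,013.7564
  5       225.00       195.0319       975.1595       5,850.9569
  6    10,225.00     8,613.3296    51,679.9778     361,759.8446
  Σ                  9,646.7125    54,721.0638     375,814.9480
P = 9,646.7125.
Convexity = Σ t(t+1)·PV / [P·(1+y)²] = 375,814.9480 / (9,646.7125 × 1.058841) = 36.79290.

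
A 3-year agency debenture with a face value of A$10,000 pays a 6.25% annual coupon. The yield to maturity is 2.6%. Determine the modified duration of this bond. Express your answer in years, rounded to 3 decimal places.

2.764 years

Periodic yield y = 0.026. First find Macaulay duration:
  t   CF        PV=CF/(1+0.026)^t    t·PV
  1       625.00       609.1618       609.1618
  2       625.00       593.7249     1,187.4499
  3    10,625.00     9,837.5478    29,512.6435
  Σ                 11,040.4346    31,309.2551
P = 11,040.4346; Macaulay duration = 31,309.2551 / 11,040.4346 = 2.83587 years.
Modified duration = D_Mac / (1 + y) = 2.83587 / 1.026 = 2.76401 years.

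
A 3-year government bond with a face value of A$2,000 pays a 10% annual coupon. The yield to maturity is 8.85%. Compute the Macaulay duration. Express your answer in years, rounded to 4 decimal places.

Periodic yield y = 0.0885. Discount each cash flow and weight by its year:
  t   CF        PV=CF/(1+0.0885)^t    t·PV
  1       200.00       183.7391       183.7391
  2       200.00       168.8003       337.6005
  3     2,200.00     1,705.8364     5,117.5092
  Σ                  2,058.3758     5,638.8489
Price P = Σ PV = 2,058.3758.
Macaulay duration = Σ(t·PV) / P = 5,638.8489 / 2,058.3758 = 2.73947 years.

2.7395 years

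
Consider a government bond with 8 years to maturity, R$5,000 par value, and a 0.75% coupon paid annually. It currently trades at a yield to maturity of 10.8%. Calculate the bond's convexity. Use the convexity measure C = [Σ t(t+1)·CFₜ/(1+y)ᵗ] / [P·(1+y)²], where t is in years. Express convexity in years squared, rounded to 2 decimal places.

With y = 0.108:
  t   CF        PV=CF/(1+0.108)^t    t·PV        t(t+1)·PV
  1        37.50        33.8448        33.8448          67.6895
  2        37.50        30.5458        61.0916         183.2749
  3        37.50        27.5684        82.7053         330.8211
  4        37.50        24.8813        99.5250         497.6250
  5        37.50        22.4560       112.2800         673.6801
  6        37.50        20.2672       121.6029         851.2203
  7        37.50        18.2917       128.0416       1,024.3325
  8     5,037.50     2,217.6703    17,741.3622     159,672.2600
  Σ                  2,395.5253    18,380.4534     163,300.9036
P = 2,395.5253.
Convexity = Σ t(t+1)·PV / [P·(1+y)²] = 163,300.9036 / (2,395.5253 × 1.227664) = 55.52752.

55.53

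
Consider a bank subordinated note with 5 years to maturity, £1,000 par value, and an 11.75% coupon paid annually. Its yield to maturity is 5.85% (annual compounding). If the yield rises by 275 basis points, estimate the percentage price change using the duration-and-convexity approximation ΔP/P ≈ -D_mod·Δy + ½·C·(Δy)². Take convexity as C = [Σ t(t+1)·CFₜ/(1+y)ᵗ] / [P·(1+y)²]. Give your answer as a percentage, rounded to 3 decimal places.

-10.019%

With y = 0.0585:
  t   CF        PV=CF/(1+0.0585)^t    t·PV        t(t+1)·PV
  1       117.50       111.0061       111.0061         222.0123
  2       117.50       104.8712       209.7424         629.2271
  3       117.50        99.0753       297.2258       1,188.9033
  4       117.50        93.5997       374.3988       1,871.9938
  5     1,117.50       840.9946     4,204.9731      25,229.8387
  Σ                  1,249.5469     5,197.3462      29,141.9752
P = 1,249.5469; D_Mac = 4.15938 yrs; D_mod = 3.92951 yrs; C = 20.81540.
Duration effect: -3.92951 × (+0.0275) = -0.108061
Convexity effect: 0.5 × 20.81540 × (0.0275)² = +0.0078708
ΔP/P ≈ -0.108061 + 0.0078708 = -0.100191 = -10.0191%.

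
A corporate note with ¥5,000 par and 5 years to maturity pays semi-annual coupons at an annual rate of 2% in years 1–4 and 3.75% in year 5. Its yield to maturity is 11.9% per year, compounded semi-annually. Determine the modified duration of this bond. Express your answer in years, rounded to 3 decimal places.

4.447 years

Periodic yield y = 0.0595. First find Macaulay duration:
  t   CF        PV=CF/(1+0.0595)^t    t·PV
  1        50.00        47.1921        47.1921
  2        50.00        44.5418        89.0837
  3        50.00        42.0404       126.1213
  4        50.00        39.6795       158.7180
  5        50.00        37.4512       187.2558
  6        50.00        35.3480       212.0877
  7        50.00        33.3629       233.5400
  8        50.00        31.4892       251.9140
  9        93.75        55.7266       501.5395
  10    5,093.75     2,857.7749    28,577.7489
  Σ                  3,224.6065    30,385.2009
P = 3,224.6065; Macaulay duration = 30,385.2009 / 3,224.6065 = 9.42292 half-year periods = 4.71146 years.
Modified duration = D_Mac / (1 + y) = 4.71146 / 1.0595 = 4.44687 years.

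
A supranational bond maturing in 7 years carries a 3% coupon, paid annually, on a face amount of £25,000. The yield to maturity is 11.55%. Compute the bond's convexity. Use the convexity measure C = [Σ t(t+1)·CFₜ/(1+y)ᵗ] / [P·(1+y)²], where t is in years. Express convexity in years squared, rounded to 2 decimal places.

With y = 0.1155:
  t   CF        PV=CF/(1+0.1155)^t    t·PV        t(t+1)·PV
  1       750.00       672.3442       672.3442       1,344.6885
  2       750.00       602.7290     1,205.4581       3,616.3742
  3       750.00       540.3219     1,620.9656       6,483.8623
  4       750.00       484.3764     1,937.5056       9,687.5278
  5       750.00       434.2236     2,171.1178      13,026.7070
  6       750.00       389.2636     2,335.5817      16,349.0720
  7    25,750.00    11,980.9212    83,866.4483     670,931.5861
  Σ                 15,104.1799    93,809.4213     721,439.8179
P = 15,104.1799.
Convexity = Σ t(t+1)·PV / [P·(1+y)²] = 721,439.8179 / (15,104.1799 × 1.244340) = 38.38520.

38.39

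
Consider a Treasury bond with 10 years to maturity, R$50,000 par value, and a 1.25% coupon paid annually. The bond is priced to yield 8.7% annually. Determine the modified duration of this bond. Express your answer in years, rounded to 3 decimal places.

Periodic yield y = 0.087. First find Macaulay duration:
  t   CF        PV=CF/(1+0.087)^t    t·PV
  1       625.00       574.9770       574.9770
  2       625.00       528.9577     1,057.9154
  3       625.00       486.6216     1,459.8648
  4       625.00       447.6740     1,790.6959
  5       625.00       411.8436     2,059.2179
  6       625.00       378.8809     2,273.2856
  7       625.00       348.5565     2,439.8956
  8       625.00       320.6592     2,565.2734
  9       625.00       294.9946     2,654.9517
  10   50,625.00    21,982.1211   219,821.2106
  Σ                 25,775.2862   236,697.2879
P = 25,775.2862; Macaulay duration = 236,697.2879 / 25,775.2862 = 9.18311 years.
Modified duration = D_Mac / (1 + y) = 9.18311 / 1.087 = 8.44812 years.

8.448 years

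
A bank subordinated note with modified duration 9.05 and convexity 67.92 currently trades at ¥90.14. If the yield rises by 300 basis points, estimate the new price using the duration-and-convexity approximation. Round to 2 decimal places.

¥68.42

Duration effect: -D_mod·Δy = -9.05 × (+0.03) = -0.271500
Convexity effect: ½·C·(Δy)² = 0.5 × 67.92 × (0.03)² = +0.0305640
ΔP/P ≈ -0.271500 + 0.0305640 = -0.240936
New price ≈ 90.14 × (1 - 0.240936) = 68.42202896.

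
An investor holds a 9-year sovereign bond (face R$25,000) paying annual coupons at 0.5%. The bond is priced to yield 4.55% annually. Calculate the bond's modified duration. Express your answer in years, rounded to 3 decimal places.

Periodic yield y = 0.0455. First find Macaulay duration:
  t   CF        PV=CF/(1+0.0455)^t    t·PV
  1       125.00       119.5600       119.5600
  2       125.00       114.3568       228.7136
  3       125.00       109.3800       328.1400
  4       125.00       104.6198       418.4792
  5       125.00       100.0668       500.3338
  6       125.00        95.7119       574.2712
  7       125.00        91.5465       640.8255
  8       125.00        87.5624       700.4993
  9    25,125.00    16,834.0935   151,506.8419
  Σ                 17,656.8977   155,017.6644
P = 17,656.8977; Macaulay duration = 155,017.6644 / 17,656.8977 = 8.77944 years.
Modified duration = D_Mac / (1 + y) = 8.77944 / 1.0455 = 8.39736 years.

8.397 years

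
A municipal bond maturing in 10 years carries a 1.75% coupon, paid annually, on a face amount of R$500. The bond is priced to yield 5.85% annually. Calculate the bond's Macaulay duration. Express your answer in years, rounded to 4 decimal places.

Periodic yield y = 0.0585. Discount each cash flow and weight by its year:
  t   CF        PV=CF/(1+0.0585)^t    t·PV
  1         8.75         8.2664         8.2664
  2         8.75         7.8096        15.6191
  3         8.75         7.3779        22.1338
  4         8.75         6.9702        27.8808
  5         8.75         6.5850        32.9248
  6         8.75         6.2210        37.3262
  7         8.75         5.8772        41.1405
  8         8.75         5.5524        44.4192
  9         8.75         5.2455        47.2099
  10      508.75       288.1349     2,881.3486
  Σ                    348.0401     3,158.2694
Price P = Σ PV = 348.0401.
Macaulay duration = Σ(t·PV) / P = 3,158.2694 / 348.0401 = 9.07444 years.

9.0744 years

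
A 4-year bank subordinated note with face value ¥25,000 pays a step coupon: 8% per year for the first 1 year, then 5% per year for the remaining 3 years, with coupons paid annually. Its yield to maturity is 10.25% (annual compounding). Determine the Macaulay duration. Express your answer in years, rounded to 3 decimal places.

Periodic yield y = 0.1025. Discount each cash flow and weight by its year:
  t   CF        PV=CF/(1+0.1025)^t    t·PV
  1     2,000.00     1,814.0590     1,814.0590
  2     1,250.00     1,028.3781     2,056.7562
  3     1,250.00       932.7692     2,798.3077
  4    26,250.00    17,767.0333    71,068.1330
  Σ                 21,542.2395    77,737.2559
Price P = Σ PV = 21,542.2395.
Macaulay duration = Σ(t·PV) / P = 77,737.2559 / 21,542.2395 = 3.60860 years.

3.609 years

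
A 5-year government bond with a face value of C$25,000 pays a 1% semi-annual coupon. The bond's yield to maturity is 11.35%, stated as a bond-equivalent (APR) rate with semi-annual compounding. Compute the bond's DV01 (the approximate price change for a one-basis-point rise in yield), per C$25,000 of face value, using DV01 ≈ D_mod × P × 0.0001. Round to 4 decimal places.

C$7.0342

Periodic yield y = 0.05675.
  t   CF        PV=CF/(1+0.05675)^t    t·PV
  1       125.00       118.2872       118.2872
  2       125.00       111.9349       223.8698
  3       125.00       105.9237       317.7712
  4       125.00       100.2354       400.9415
  5       125.00        94.8525       474.2624
  6       125.00        89.7587       538.5521
  7       125.00        84.9384       594.5690
  8       125.00        80.3770       643.0162
  9       125.00        76.0606       684.5453
  10   25,125.00    14,467.1674   144,671.6736
  Σ                 15,329.5358   148,667.4883
P = 15,329.5358; D_Mac = 9.69811 half-year periods = 4.84905 yrs; D_mod = 4.58865 yrs.
DV01 ≈ 4.58865 × 15,329.5358 × 0.0001 = 7.034184.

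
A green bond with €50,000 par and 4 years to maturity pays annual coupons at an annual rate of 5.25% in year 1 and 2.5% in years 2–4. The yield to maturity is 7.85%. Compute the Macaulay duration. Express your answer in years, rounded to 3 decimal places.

Periodic yield y = 0.0785. Discount each cash flow and weight by its year:
  t   CF        PV=CF/(1+0.0785)^t    t·PV
  1     2,625.00     2,433.9360     2,433.9360
  2     1,250.00     1,074.6566     2,149.3132
  3     1,250.00       996.4364     2,989.3091
  4    51,250.00    37,880.2880   151,521.1519
  Σ                 42,385.3170   159,093.7102
Price P = Σ PV = 42,385.3170.
Macaulay duration = Σ(t·PV) / P = 159,093.7102 / 42,385.3170 = 3.75351 years.

3.754 years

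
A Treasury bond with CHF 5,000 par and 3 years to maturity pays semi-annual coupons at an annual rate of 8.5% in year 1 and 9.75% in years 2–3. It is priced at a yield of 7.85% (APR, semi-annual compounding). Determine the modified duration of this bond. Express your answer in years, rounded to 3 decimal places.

Periodic yield y = 0.03925. First find Macaulay duration:
  t   CF        PV=CF/(1+0.03925)^t    t·PV
  1       212.50       204.4744       204.4744
  2       212.50       196.7519       393.5037
  3       243.75       217.1623       651.4870
  4       243.75       208.9606       835.8426
  5       243.75       201.0687     1,005.3435
  6     5,243.75     4,162.1888    24,973.1330
  Σ                  5,190.6068    28,063.7842
P = 5,190.6068; Macaulay duration = 28,063.7842 / 5,190.6068 = 5.40665 half-year periods = 2.70332 years.
Modified duration = D_Mac / (1 + y) = 2.70332 / 1.03925 = 2.60123 years.

2.601 years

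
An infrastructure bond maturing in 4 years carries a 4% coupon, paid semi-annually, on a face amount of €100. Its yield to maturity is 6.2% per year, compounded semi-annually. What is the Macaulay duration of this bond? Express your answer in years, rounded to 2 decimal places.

Periodic yield y = 0.031. Discount each cash flow and weight by its period:
  t   CF        PV=CF/(1+0.031)^t    t·PV
  1         2.00         1.9399         1.9399
  2         2.00         1.8815         3.7631
  3         2.00         1.8250         5.4749
  4         2.00         1.7701         7.0804
  5         2.00         1.7169         8.5843
  6         2.00         1.6652         9.9915
  7         2.00         1.6152        11.3062
  8       102.00        79.8971       639.1766
  Σ                     92.3108       687.3168
Price P = Σ PV = 92.3108.
Macaulay duration = Σ(t·PV) / P = 687.3168 / 92.3108 = 7.44568 half-year periods.
In years: 7.44568 / 2 = 3.72284 years.

3.72 years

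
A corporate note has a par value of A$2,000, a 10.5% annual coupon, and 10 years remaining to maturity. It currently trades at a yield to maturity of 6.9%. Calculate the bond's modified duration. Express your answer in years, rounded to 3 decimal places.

6.565 years

Periodic yield y = 0.069. First find Macaulay duration:
  t   CF        PV=CF/(1+0.069)^t    t·PV
  1       210.00       196.4453       196.4453
  2       210.00       183.7655       367.5309
  3       210.00       171.9041       515.7122
  4       210.00       160.8083       643.2332
  5       210.00       150.4287       752.1436
  6       210.00       140.7191       844.3146
  7       210.00       131.6362       921.4534
  8       210.00       123.1396       985.1166
  9       210.00       115.1914     1,036.7223
  10    2,210.00     1,134.0057    11,340.0566
  Σ                  2,508.0438    17,602.7289
P = 2,508.0438; Macaulay duration = 17,602.7289 / 2,508.0438 = 7.01851 years.
Modified duration = D_Mac / (1 + y) = 7.01851 / 1.069 = 6.56549 years.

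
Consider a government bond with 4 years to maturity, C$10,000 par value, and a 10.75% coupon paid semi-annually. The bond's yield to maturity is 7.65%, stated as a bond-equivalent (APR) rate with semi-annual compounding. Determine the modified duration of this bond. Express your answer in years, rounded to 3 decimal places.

3.265 years

Periodic yield y = 0.03825. First find Macaulay duration:
  t   CF        PV=CF/(1+0.03825)^t    t·PV
  1       537.50       517.6980       517.6980
  2       537.50       498.6256       997.2512
  3       537.50       480.2558     1,440.7675
  4       537.50       462.5628     1,850.2512
  5       537.50       445.5216     2,227.6080
  6       537.50       429.1082     2,574.6493
  7       537.50       413.2995     2,893.0966
  8    10,537.50     7,804.0864    62,432.6913
  Σ                 11,051.1580    74,934.0132
P = 11,051.1580; Macaulay duration = 74,934.0132 / 11,051.1580 = 6.78065 half-year periods = 3.39032 years.
Modified duration = D_Mac / (1 + y) = 3.39032 / 1.03825 = 3.26542 years.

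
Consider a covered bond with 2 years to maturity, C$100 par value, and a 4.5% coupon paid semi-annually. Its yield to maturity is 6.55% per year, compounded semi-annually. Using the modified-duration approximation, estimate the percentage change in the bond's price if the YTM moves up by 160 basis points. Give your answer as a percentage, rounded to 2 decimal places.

Periodic yield y = 0.03275. Modified duration first:
  t   CF        PV=CF/(1+0.03275)^t    t·PV
  1         2.25         2.1786         2.1786
  2         2.25         2.1096         4.2191
  3         2.25         2.0427         6.1280
  4       102.25        89.8840       359.5361
  Σ                     96.2149       372.0619
P = 96.2149; D_Mac = 3.86699 half-year periods = 1.93349 yrs; D_mod = 1.93349/(1+0.03275) = 1.87218 yrs.
ΔP/P ≈ -D_mod · Δy = -1.87218 × (+0.016) = -0.029955 = -2.9955%.

-3.00%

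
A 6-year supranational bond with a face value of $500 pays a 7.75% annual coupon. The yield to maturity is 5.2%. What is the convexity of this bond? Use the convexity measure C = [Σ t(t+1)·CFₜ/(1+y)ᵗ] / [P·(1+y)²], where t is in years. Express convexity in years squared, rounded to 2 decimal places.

With y = 0.052:
  t   CF        PV=CF/(1+0.052)^t    t·PV        t(t+1)·PV
  1        38.75        36.8346        36.8346          73.6692
  2        38.75        35.0139        70.0278         210.0833
  3        38.75        33.2832        99.8495         399.3979
  4        38.75        31.6380       126.5519         632.7596
  5        38.75        30.0741       150.3706         902.2238
  6       538.75       397.4595     2,384.7568      16,693.2976
  Σ                    564.3032     2,868.3912      18,911.4313
P = 564.3032.
Convexity = Σ t(t+1)·PV / [P·(1+y)²] = 18,911.4313 / (564.3032 × 1.106704) = 30.28171.

30.28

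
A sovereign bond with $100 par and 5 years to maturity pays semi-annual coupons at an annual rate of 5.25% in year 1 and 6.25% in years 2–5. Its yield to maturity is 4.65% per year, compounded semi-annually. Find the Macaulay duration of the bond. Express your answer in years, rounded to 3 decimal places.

Periodic yield y = 0.02325. Discount each cash flow and weight by its period:
  t   CF        PV=CF/(1+0.02325)^t    t·PV
  1        2.625         2.5654         2.5654
  2        2.625         2.5071         5.0141
  3        3.125         2.9168         8.7504
  4        3.125         2.8505        11.4021
  5        3.125         2.7857        13.9287
  6        3.125         2.7224        16.3347
  7        3.125         2.6606        18.6241
  8        3.125         2.6001        20.8011
  9        3.125         2.5411        22.8695
  10     103.125        81.9495       819.4952
  Σ                    106.0992       939.7852
Price P = Σ PV = 106.0992.
Macaulay duration = Σ(t·PV) / P = 939.7852 / 106.0992 = 8.85761 half-year periods.
In years: 8.85761 / 2 = 4.42880 years.

4.429 years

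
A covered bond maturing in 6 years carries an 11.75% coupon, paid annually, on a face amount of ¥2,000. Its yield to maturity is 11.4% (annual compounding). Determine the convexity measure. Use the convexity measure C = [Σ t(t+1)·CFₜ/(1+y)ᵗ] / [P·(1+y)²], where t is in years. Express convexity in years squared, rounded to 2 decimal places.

23.78

With y = 0.114:
  t   CF        PV=CF/(1+0.114)^t    t·PV        t(t+1)·PV
  1       235.00       210.9515       210.9515         421.9031
  2       235.00       189.3640       378.7281       1,136.1842
  3       235.00       169.9857       509.9570       2,039.8279
  4       235.00       152.5904       610.3614       3,051.8072
  5       235.00       136.9752       684.8759       4,109.2557
  6     2,235.00     1,169.4089     7,016.4532      49,115.1724
  Σ                  2,029.2756     9,411.3272      59,874.1504
P = 2,029.2756.
Convexity = Σ t(t+1)·PV / [P·(1+y)²] = 59,874.1504 / (2,029.2756 × 1.240996) = 23.77541.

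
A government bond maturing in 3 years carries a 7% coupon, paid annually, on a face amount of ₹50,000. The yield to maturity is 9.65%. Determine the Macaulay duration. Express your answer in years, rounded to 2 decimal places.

Periodic yield y = 0.0965. Discount each cash flow and weight by its year:
  t   CF        PV=CF/(1+0.0965)^t    t·PV
  1     3,500.00     3,191.9745     3,191.9745
  2     3,500.00     2,911.0574     5,822.1148
  3    53,500.00    40,581.4793   121,744.4379
  Σ                 46,684.5112   130,758.5272
Price P = Σ PV = 46,684.5112.
Macaulay duration = Σ(t·PV) / P = 130,758.5272 / 46,684.5112 = 2.80090 years.

2.80 years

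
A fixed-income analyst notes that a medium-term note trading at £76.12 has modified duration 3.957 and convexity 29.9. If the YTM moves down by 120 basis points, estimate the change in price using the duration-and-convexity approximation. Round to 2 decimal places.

Duration effect: -D_mod·Δy = -3.957 × (-0.012) = +0.047484
Convexity effect: ½·C·(Δy)² = 0.5 × 29.9 × (-0.012)² = +0.0021528
ΔP/P ≈ +0.047484 + 0.0021528 = +0.0496368
ΔP ≈ 76.12 × (+0.0496368) = +3.778353216.

+£3.78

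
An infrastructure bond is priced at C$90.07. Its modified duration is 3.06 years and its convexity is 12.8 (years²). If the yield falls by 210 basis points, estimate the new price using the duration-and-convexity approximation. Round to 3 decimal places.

C$96.112

Duration effect: -D_mod·Δy = -3.06 × (-0.021) = +0.064260
Convexity effect: ½·C·(Δy)² = 0.5 × 12.8 × (-0.021)² = +0.0028224
ΔP/P ≈ +0.064260 + 0.0028224 = +0.0670824
New price ≈ 90.07 × (1 + 0.0670824) = 96.112111768.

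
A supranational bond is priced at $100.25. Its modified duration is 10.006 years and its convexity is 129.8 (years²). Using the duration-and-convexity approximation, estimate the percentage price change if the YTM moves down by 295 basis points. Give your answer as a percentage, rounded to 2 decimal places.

Duration effect: -D_mod·Δy = -10.006 × (-0.0295) = +0.295177
Convexity effect: ½·C·(Δy)² = 0.5 × 129.8 × (-0.0295)² = +0.056479225
ΔP/P ≈ +0.295177 + 0.056479225 = +0.351656225
= +35.1656225%.

+35.17%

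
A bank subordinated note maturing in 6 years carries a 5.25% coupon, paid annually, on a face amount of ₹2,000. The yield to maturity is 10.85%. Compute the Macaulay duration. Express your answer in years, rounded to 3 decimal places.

Periodic yield y = 0.1085. Discount each cash flow and weight by its year:
  t   CF        PV=CF/(1+0.1085)^t    t·PV
  1       105.00        94.7226        94.7226
  2       105.00        85.4511       170.9023
  3       105.00        77.0872       231.2616
  4       105.00        69.5419       278.1676
  5       105.00        62.7351       313.6757
  6     2,105.00     1,134.5873     6,807.5238
  Σ                  1,524.1253     7,896.2535
Price P = Σ PV = 1,524.1253.
Macaulay duration = Σ(t·PV) / P = 7,896.2535 / 1,524.1253 = 5.18084 years.

5.181 years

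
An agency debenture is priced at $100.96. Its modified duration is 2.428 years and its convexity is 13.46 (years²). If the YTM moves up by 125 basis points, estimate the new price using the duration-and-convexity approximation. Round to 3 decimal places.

Duration effect: -D_mod·Δy = -2.428 × (+0.0125) = -0.030350
Convexity effect: ½·C·(Δy)² = 0.5 × 13.46 × (0.0125)² = +0.0010515625
ΔP/P ≈ -0.030350 + 0.0010515625 = -0.0292984375
New price ≈ 100.96 × (1 - 0.0292984375) = 98.00202975.

$98.002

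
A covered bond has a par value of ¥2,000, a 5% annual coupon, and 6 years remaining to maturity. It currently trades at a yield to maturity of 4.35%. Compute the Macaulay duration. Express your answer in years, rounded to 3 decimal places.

5.342 years

Periodic yield y = 0.0435. Discount each cash flow and weight by its year:
  t   CF        PV=CF/(1+0.0435)^t    t·PV
  1       100.00        95.8313        95.8313
  2       100.00        91.8365       183.6729
  3       100.00        88.0081       264.0243
  4       100.00        84.3393       337.3574
  5       100.00        80.8235       404.1176
  6     2,100.00     1,626.5393     9,759.2361
  Σ                  2,067.3781    11,044.2396
Price P = Σ PV = 2,067.3781.
Macaulay duration = Σ(t·PV) / P = 11,044.2396 / 2,067.3781 = 5.34215 years.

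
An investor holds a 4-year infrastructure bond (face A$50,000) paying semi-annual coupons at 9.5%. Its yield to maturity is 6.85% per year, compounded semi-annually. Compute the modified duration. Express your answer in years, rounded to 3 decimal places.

Periodic yield y = 0.03425. First find Macaulay duration:
  t   CF        PV=CF/(1+0.03425)^t    t·PV
  1     2,375.00     2,296.3500     2,296.3500
  2     2,375.00     2,220.3046     4,440.6092
  3     2,375.00     2,146.7775     6,440.3324
  4     2,375.00     2,075.6852     8,302.7409
  5     2,375.00     2,006.9473    10,034.7364
  6     2,375.00     1,940.4857    11,642.9139
  7     2,375.00     1,876.2250    13,133.5747
  8    52,375.00    40,005.5089   320,044.0713
  Σ                 54,568.2841   376,335.3288
P = 54,568.2841; Macaulay duration = 376,335.3288 / 54,568.2841 = 6.89659 half-year periods = 3.44830 years.
Modified duration = D_Mac / (1 + y) = 3.44830 / 1.03425 = 3.33410 years.

3.334 years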